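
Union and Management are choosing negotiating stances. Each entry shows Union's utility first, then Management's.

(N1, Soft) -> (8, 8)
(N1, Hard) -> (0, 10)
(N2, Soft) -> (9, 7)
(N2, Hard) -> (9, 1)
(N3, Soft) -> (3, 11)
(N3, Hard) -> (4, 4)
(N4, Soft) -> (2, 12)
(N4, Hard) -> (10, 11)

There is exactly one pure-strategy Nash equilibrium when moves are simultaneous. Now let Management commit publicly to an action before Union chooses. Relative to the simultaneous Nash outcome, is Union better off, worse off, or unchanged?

Union best-responds to each possible Management move:
- Soft → Union plays N2 (best of 8, 9, 3, 2); Management gets 7.
- Hard → Union plays N4 (best of 0, 9, 4, 10); Management gets 11.
Management's induced payoffs are 7, 11, so Management commits to Hard. Subgame-perfect outcome: (N4, Hard) with payoffs (10, 11).
Now find the simultaneous Nash equilibrium.
Union's best replies: Soft→N2; Hard→N4.
Management's best replies: N1→Hard; N2→Soft; N3→Soft; N4→Soft.
The unique mutual best reply is (N2, Soft), giving (9, 7).
Union earns 10 sequentially versus 9 at the Nash outcome: better off.

better off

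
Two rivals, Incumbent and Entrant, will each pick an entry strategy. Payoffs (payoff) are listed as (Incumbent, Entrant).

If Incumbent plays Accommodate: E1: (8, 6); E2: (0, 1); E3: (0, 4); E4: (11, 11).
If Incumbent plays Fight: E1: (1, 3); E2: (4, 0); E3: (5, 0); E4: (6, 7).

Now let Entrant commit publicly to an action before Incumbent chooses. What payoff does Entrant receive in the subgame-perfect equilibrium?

Solve by backward induction (Entrant leads).
- E1: BR = Accommodate, leader payoff 6.
- E2: BR = Fight, leader payoff 0.
- E3: BR = Fight, leader payoff 0.
- E4: BR = Accommodate, leader payoff 11.
Among 6, 0, 0, 11, the best is 11 at E4. Subgame-perfect outcome: (Accommodate, E4) with payoffs (11, 11).

11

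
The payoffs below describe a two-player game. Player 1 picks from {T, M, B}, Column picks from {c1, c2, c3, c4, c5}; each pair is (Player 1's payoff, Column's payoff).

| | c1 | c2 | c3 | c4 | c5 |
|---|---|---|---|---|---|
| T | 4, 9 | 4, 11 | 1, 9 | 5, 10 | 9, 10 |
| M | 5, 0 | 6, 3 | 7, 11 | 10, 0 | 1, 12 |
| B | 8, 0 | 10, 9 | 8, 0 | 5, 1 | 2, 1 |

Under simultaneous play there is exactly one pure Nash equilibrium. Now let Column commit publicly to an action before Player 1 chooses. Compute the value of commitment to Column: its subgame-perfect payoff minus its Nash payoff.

Player 1 best-responds to each possible Column move:
- c1: BR = B, leader payoff 0.
- c2: BR = B, leader payoff 9.
- c3: BR = B, leader payoff 0.
- c4: BR = M, leader payoff 0.
- c5: BR = T, leader payoff 10.
Column's induced payoffs are 0, 9, 0, 0, 10, so Column commits to c5. Subgame-perfect outcome: (T, c5) with payoffs (9, 10).
Now find the simultaneous Nash equilibrium.
Player 1's best replies: c1→B; c2→B; c3→B; c4→M; c5→T.
Column's best replies: T→c2; M→c5; B→c2.
The unique mutual best reply is (B, c2), giving (10, 9).
Column's commitment gain: 10 − 9 = 1.

1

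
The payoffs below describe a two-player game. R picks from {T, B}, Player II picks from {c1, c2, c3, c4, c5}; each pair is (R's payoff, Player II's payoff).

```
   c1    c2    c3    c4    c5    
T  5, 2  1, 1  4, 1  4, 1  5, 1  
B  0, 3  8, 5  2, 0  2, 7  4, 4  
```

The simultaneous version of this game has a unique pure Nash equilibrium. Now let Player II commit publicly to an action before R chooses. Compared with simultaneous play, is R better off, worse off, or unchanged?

R best-responds to each possible Player II move:
- c1: R compares 5, 0 and picks T; Player II would get 2.
- c2: R compares 1, 8 and picks B; Player II would get 5.
- c3: R compares 4, 2 and picks T; Player II would get 1.
- c4: R compares 4, 2 and picks T; Player II would get 1.
- c5: R compares 5, 4 and picks T; Player II would get 1.
Maximizing over 2, 5, 1, 1, 1, Player II chooses c2. Subgame-perfect outcome: (B, c2) with payoffs (8, 5).
Now find the simultaneous Nash equilibrium.
R's best replies: c1→T; c2→B; c3→T; c4→T; c5→T.
Player II's best replies: T→c1; B→c4.
Only (T, c1) has each player best-responding; Nash payoffs (5, 2).
R earns 8 sequentially versus 5 at the Nash outcome: better off.

better off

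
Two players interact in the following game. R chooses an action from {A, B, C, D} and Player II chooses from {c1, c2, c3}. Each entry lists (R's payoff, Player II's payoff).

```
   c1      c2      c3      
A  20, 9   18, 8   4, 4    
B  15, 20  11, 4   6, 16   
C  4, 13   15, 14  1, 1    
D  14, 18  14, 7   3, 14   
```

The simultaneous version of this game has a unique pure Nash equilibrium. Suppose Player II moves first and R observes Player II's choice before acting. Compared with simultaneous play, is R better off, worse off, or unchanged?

worse off

R best-responds to each possible Player II move:
- c1: BR = A, leader payoff 9.
- c2: BR = A, leader payoff 8.
- c3: BR = B, leader payoff 16.
Player II's induced payoffs are 9, 8, 16, so Player II commits to c3. Subgame-perfect outcome: (B, c3) with payoffs (6, 16).
Under simultaneous play:
R's best replies: c1→A; c2→A; c3→B.
Player II's best replies: A→c1; B→c1; C→c2; D→c1.
Only (A, c1) has each player best-responding; Nash payoffs (20, 9).
R earns 6 sequentially versus 20 at the Nash outcome: worse off.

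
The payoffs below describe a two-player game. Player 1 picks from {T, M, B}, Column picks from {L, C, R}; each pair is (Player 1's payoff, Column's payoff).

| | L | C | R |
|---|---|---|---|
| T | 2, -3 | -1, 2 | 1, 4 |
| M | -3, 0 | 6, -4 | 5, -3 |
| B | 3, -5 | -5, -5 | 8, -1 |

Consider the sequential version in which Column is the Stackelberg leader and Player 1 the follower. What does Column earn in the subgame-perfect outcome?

Work backward from Player 1's decision.
- L → Player 1 plays B (best of 2, -3, 3); Column gets -5.
- C → Player 1 plays M (best of -1, 6, -5); Column gets -4.
- R → Player 1 plays B (best of 1, 5, 8); Column gets -1.
Column's induced payoffs are -5, -4, -1, so Column commits to R. Subgame-perfect outcome: (B, R) with payoffs (8, -1).

-1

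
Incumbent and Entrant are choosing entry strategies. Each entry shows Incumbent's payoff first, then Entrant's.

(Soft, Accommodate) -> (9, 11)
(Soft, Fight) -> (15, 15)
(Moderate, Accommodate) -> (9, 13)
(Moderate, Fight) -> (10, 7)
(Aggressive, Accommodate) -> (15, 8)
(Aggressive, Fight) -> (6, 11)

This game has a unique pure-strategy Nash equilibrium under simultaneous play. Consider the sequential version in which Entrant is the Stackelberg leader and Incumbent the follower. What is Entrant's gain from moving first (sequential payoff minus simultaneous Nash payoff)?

0

Incumbent best-responds to each possible Entrant move:
- Accommodate: BR = Aggressive, leader payoff 8.
- Fight: BR = Soft, leader payoff 15.
Maximizing over 8, 15, Entrant chooses Fight. Subgame-perfect outcome: (Soft, Fight) with payoffs (15, 15).
For the simultaneous game, intersect best replies.
Incumbent's best replies: Accommodate→Aggressive; Fight→Soft.
Entrant's best replies: Soft→Fight; Moderate→Accommodate; Aggressive→Fight.
Only (Soft, Fight) has each player best-responding; Nash payoffs (15, 15).
Entrant's commitment gain: 15 − 15 = 0.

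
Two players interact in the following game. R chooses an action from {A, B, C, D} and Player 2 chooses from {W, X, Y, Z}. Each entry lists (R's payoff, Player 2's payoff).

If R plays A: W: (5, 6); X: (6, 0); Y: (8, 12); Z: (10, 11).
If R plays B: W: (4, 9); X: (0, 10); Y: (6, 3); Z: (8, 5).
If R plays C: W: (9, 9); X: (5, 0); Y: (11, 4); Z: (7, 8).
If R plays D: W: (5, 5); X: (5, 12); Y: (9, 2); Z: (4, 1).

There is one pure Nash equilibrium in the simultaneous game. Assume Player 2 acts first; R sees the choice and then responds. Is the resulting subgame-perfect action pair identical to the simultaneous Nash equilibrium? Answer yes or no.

no

R best-responds to each possible Player 2 move:
- W: BR = C, leader payoff 9.
- X: BR = A, leader payoff 0.
- Y: BR = C, leader payoff 4.
- Z: BR = A, leader payoff 11.
Maximizing over 9, 0, 4, 11, Player 2 chooses Z. Subgame-perfect outcome: (A, Z) with payoffs (10, 11).
For the simultaneous game, intersect best replies.
R's best replies: W→C; X→A; Y→C; Z→A.
Player 2's best replies: A→Y; B→X; C→W; D→X.
The unique mutual best reply is (C, W), giving (9, 9).
Sequential outcome (A, Z) differs from the Nash profile (C, W).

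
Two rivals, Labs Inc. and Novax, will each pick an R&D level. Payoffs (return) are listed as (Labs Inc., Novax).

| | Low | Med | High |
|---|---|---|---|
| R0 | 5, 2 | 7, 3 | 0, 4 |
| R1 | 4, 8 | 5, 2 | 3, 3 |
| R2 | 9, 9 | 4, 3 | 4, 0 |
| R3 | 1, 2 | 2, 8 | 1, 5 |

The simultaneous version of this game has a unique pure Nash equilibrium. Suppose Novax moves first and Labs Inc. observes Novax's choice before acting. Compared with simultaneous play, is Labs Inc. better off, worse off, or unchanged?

unchanged

Labs Inc. best-responds to each possible Novax move:
- Low: Labs Inc. compares 5, 4, 9, 1 and picks R2; Novax would get 9.
- Med: Labs Inc. compares 7, 5, 4, 2 and picks R0; Novax would get 3.
- High: Labs Inc. compares 0, 3, 4, 1 and picks R2; Novax would get 0.
Maximizing over 9, 3, 0, Novax chooses Low. Subgame-perfect outcome: (R2, Low) with payoffs (9, 9).
Now find the simultaneous Nash equilibrium.
Labs Inc.'s best replies: Low→R2; Med→R0; High→R2.
Novax's best replies: R0→High; R1→Low; R2→Low; R3→Med.
Only (R2, Low) has each player best-responding; Nash payoffs (9, 9).
Labs Inc. earns 9 sequentially versus 9 at the Nash outcome: unchanged.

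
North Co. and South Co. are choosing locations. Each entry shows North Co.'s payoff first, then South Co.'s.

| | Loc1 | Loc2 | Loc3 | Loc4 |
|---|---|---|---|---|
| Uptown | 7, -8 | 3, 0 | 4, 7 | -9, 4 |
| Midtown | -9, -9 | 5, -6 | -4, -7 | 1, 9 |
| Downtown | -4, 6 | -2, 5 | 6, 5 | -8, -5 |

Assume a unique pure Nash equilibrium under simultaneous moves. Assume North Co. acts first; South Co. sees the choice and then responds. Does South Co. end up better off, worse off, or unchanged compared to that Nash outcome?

Solve by backward induction (North Co. leads).
- Uptown: BR = Loc3, leader payoff 4.
- Midtown: BR = Loc4, leader payoff 1.
- Downtown: BR = Loc1, leader payoff -4.
Among 4, 1, -4, the best is 4 at Uptown. Subgame-perfect outcome: (Uptown, Loc3) with payoffs (4, 7).
For the simultaneous game, intersect best replies.
North Co.'s best replies: Loc1→Uptown; Loc2→Midtown; Loc3→Downtown; Loc4→Midtown.
South Co.'s best replies: Uptown→Loc3; Midtown→Loc4; Downtown→Loc1.
The unique mutual best reply is (Midtown, Loc4), giving (1, 9).
South Co. earns 7 sequentially versus 9 at the Nash outcome: worse off.

worse off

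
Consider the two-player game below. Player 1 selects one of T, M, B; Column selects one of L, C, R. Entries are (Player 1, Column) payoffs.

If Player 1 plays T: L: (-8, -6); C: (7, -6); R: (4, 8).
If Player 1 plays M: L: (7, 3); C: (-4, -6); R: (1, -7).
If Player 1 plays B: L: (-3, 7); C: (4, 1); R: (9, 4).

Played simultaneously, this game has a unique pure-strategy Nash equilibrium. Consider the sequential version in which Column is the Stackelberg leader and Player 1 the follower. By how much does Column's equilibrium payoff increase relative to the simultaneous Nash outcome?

1

Backward induction with Column moving first.
- L: BR = M, leader payoff 3.
- C: BR = T, leader payoff -6.
- R: BR = B, leader payoff 4.
Column's induced payoffs are 3, -6, 4, so Column commits to R. Subgame-perfect outcome: (B, R) with payoffs (9, 4).
Now find the simultaneous Nash equilibrium.
Player 1's best replies: L→M; C→T; R→B.
Column's best replies: T→R; M→L; B→L.
The unique mutual best reply is (M, L), giving (7, 3).
Column's commitment gain: 4 − 3 = 1.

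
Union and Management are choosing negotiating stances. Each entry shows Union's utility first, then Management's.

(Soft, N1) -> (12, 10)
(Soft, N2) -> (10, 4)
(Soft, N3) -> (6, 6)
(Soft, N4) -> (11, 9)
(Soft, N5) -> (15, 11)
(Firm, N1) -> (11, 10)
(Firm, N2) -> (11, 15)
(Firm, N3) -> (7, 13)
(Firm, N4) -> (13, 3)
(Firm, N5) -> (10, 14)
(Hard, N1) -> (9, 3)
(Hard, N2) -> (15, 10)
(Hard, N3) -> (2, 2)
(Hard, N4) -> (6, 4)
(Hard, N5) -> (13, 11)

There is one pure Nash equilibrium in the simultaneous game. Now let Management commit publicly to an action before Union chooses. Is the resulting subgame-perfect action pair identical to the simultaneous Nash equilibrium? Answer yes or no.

Solve by backward induction (Management leads).
- N1 → Union plays Soft (best of 12, 11, 9); Management gets 10.
- N2 → Union plays Hard (best of 10, 11, 15); Management gets 10.
- N3 → Union plays Firm (best of 6, 7, 2); Management gets 13.
- N4 → Union plays Firm (best of 11, 13, 6); Management gets 3.
- N5 → Union plays Soft (best of 15, 10, 13); Management gets 11.
Management's induced payoffs are 10, 10, 13, 3, 11, so Management commits to N3. Subgame-perfect outcome: (Firm, N3) with payoffs (7, 13).
Under simultaneous play:
Union's best replies: N1→Soft; N2→Hard; N3→Firm; N4→Firm; N5→Soft.
Management's best replies: Soft→N5; Firm→N2; Hard→N5.
The unique mutual best reply is (Soft, N5), giving (15, 11).
Sequential outcome (Firm, N3) differs from the Nash profile (Soft, N5).

no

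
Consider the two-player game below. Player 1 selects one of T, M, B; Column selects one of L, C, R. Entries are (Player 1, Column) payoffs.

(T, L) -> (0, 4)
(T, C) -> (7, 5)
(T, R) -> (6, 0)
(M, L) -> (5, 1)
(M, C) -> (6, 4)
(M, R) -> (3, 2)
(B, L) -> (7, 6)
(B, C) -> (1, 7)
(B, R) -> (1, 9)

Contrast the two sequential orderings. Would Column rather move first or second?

first

If Player 1 leads: Column's best replies are T→C, M→C, B→R; Player 1's induced payoffs 7, 6, 1; outcome (T, C), payoffs (7, 5).
If Column leads: Player 1's best replies are L→B, C→T, R→T; Column's induced payoffs 6, 5, 0; outcome (B, L), payoffs (7, 6).
Column gets 6 moving first and 5 moving second, so Column prefers to move first.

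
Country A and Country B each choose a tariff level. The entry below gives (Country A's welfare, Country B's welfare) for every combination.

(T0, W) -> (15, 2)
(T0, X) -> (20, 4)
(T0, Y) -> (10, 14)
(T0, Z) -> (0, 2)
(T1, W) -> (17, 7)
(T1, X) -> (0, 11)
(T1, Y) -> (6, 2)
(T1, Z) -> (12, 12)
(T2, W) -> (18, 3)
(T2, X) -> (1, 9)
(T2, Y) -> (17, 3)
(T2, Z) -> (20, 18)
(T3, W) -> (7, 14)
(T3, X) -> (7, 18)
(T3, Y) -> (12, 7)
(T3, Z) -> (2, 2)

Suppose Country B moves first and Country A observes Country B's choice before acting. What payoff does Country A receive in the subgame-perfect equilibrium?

Country A best-responds to each possible Country B move:
- W: BR = T2, leader payoff 3.
- X: BR = T0, leader payoff 4.
- Y: BR = T2, leader payoff 3.
- Z: BR = T2, leader payoff 18.
Maximizing over 3, 4, 3, 18, Country B chooses Z. Subgame-perfect outcome: (T2, Z) with payoffs (20, 18).

20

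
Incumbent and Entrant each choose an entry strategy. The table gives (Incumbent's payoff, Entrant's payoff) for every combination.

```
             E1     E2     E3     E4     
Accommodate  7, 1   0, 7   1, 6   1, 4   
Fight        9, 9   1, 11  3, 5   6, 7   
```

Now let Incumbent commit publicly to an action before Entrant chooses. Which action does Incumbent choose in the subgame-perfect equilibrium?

Backward induction with Incumbent moving first.
- Accommodate → Entrant plays E2 (best of 1, 7, 6, 4); Incumbent gets 0.
- Fight → Entrant plays E2 (best of 9, 11, 5, 7); Incumbent gets 1.
Among 0, 1, the best is 1 at Fight. Subgame-perfect outcome: (Fight, E2) with payoffs (1, 11).

Fight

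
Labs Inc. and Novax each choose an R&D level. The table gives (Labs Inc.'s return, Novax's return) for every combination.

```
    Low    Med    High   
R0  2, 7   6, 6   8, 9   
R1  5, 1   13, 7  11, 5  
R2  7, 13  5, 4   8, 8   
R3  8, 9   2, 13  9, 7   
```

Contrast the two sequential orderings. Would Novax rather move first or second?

first

If Labs Inc. leads: Novax's best replies are R0→High, R1→Med, R2→Low, R3→Med; Labs Inc.'s induced payoffs 8, 13, 7, 2; outcome (R1, Med), payoffs (13, 7).
If Novax leads: Labs Inc.'s best replies are Low→R3, Med→R1, High→R1; Novax's induced payoffs 9, 7, 5; outcome (R3, Low), payoffs (8, 9).
Novax gets 9 moving first and 7 moving second, so Novax prefers to move first.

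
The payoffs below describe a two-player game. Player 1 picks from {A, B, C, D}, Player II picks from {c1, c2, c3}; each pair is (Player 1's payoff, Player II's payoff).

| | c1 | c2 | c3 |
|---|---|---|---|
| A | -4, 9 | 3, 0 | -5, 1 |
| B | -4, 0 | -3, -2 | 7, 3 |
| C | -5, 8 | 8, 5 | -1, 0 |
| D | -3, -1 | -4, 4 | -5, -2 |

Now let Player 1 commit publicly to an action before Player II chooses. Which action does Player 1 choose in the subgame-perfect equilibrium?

Work backward from Player II's decision.
- A: Player II compares 9, 0, 1 and picks c1; Player 1 would get -4.
- B: Player II compares 0, -2, 3 and picks c3; Player 1 would get 7.
- C: Player II compares 8, 5, 0 and picks c1; Player 1 would get -5.
- D: Player II compares -1, 4, -2 and picks c2; Player 1 would get -4.
Among -4, 7, -5, -4, the best is 7 at B. Subgame-perfect outcome: (B, c3) with payoffs (7, 3).

B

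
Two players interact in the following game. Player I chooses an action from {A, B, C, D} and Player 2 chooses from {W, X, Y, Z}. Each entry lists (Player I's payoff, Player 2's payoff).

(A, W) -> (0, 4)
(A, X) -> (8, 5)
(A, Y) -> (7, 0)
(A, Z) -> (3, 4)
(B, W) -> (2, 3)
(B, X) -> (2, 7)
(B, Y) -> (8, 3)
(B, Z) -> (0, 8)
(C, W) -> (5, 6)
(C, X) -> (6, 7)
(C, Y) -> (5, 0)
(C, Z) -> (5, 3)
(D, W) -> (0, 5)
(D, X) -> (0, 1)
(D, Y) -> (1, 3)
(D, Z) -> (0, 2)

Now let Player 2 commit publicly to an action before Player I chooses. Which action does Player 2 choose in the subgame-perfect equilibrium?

Backward induction with Player 2 moving first.
- W: Player I compares 0, 2, 5, 0 and picks C; Player 2 would get 6.
- X: Player I compares 8, 2, 6, 0 and picks A; Player 2 would get 5.
- Y: Player I compares 7, 8, 5, 1 and picks B; Player 2 would get 3.
- Z: Player I compares 3, 0, 5, 0 and picks C; Player 2 would get 3.
Player 2's induced payoffs are 6, 5, 3, 3, so Player 2 commits to W. Subgame-perfect outcome: (C, W) with payoffs (5, 6).

W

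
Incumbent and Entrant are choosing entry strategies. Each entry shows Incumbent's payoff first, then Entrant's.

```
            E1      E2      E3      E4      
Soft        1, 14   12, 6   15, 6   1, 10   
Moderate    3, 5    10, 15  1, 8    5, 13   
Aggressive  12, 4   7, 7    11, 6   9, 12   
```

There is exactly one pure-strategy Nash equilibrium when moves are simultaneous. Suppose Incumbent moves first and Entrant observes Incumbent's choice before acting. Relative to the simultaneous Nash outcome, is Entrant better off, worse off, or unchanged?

better off

Work backward from Entrant's decision.
- Soft: Entrant compares 14, 6, 6, 10 and picks E1; Incumbent would get 1.
- Moderate: Entrant compares 5, 15, 8, 13 and picks E2; Incumbent would get 10.
- Aggressive: Entrant compares 4, 7, 6, 12 and picks E4; Incumbent would get 9.
Among 1, 10, 9, the best is 10 at Moderate. Subgame-perfect outcome: (Moderate, E2) with payoffs (10, 15).
For the simultaneous game, intersect best replies.
Incumbent's best replies: E1→Aggressive; E2→Soft; E3→Soft; E4→Aggressive.
Entrant's best replies: Soft→E1; Moderate→E2; Aggressive→E4.
The unique mutual best reply is (Aggressive, E4), giving (9, 12).
Entrant earns 15 sequentially versus 12 at the Nash outcome: better off.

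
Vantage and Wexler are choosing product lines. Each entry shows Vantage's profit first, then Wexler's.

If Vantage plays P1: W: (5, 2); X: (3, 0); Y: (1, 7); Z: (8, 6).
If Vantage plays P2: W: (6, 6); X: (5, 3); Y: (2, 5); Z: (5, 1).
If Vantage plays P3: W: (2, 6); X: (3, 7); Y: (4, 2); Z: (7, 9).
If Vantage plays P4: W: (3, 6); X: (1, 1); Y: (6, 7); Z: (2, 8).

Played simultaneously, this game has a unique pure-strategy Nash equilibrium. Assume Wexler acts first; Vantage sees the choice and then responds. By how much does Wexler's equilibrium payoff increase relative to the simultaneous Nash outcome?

1

Backward induction with Wexler moving first.
- W → Vantage plays P2 (best of 5, 6, 2, 3); Wexler gets 6.
- X → Vantage plays P2 (best of 3, 5, 3, 1); Wexler gets 3.
- Y → Vantage plays P4 (best of 1, 2, 4, 6); Wexler gets 7.
- Z → Vantage plays P1 (best of 8, 5, 7, 2); Wexler gets 6.
Among 6, 3, 7, 6, the best is 7 at Y. Subgame-perfect outcome: (P4, Y) with payoffs (6, 7).
Now find the simultaneous Nash equilibrium.
Vantage's best replies: W→P2; X→P2; Y→P4; Z→P1.
Wexler's best replies: P1→Y; P2→W; P3→Z; P4→Z.
Only (P2, W) has each player best-responding; Nash payoffs (6, 6).
Wexler's commitment gain: 7 − 6 = 1.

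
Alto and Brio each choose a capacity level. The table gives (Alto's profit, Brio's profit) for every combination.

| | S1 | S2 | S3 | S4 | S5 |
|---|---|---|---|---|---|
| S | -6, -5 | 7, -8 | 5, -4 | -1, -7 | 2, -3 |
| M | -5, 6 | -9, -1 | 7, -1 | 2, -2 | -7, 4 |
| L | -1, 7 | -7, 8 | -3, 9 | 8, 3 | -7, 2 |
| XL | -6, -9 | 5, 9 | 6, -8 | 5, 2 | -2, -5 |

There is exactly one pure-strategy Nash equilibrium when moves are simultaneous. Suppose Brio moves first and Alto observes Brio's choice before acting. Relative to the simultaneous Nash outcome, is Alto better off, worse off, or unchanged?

Solve by backward induction (Brio leads).
- S1 → Alto plays L (best of -6, -5, -1, -6); Brio gets 7.
- S2 → Alto plays S (best of 7, -9, -7, 5); Brio gets -8.
- S3 → Alto plays M (best of 5, 7, -3, 6); Brio gets -1.
- S4 → Alto plays L (best of -1, 2, 8, 5); Brio gets 3.
- S5 → Alto plays S (best of 2, -7, -7, -2); Brio gets -3.
Brio's induced payoffs are 7, -8, -1, 3, -3, so Brio commits to S1. Subgame-perfect outcome: (L, S1) with payoffs (-1, 7).
Under simultaneous play:
Alto's best replies: S1→L; S2→S; S3→M; S4→L; S5→S.
Brio's best replies: S→S5; M→S1; L→S3; XL→S2.
Only (S, S5) has each player best-responding; Nash payoffs (2, -3).
Alto earns -1 sequentially versus 2 at the Nash outcome: worse off.

worse off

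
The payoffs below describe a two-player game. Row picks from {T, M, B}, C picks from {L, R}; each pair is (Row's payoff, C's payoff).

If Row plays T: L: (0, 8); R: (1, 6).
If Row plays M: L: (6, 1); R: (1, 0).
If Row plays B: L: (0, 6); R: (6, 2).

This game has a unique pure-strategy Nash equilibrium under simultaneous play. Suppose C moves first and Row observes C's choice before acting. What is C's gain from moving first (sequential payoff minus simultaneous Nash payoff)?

Solve by backward induction (C leads).
- L → Row plays M (best of 0, 6, 0); C gets 1.
- R → Row plays B (best of 1, 1, 6); C gets 2.
C's induced payoffs are 1, 2, so C commits to R. Subgame-perfect outcome: (B, R) with payoffs (6, 2).
Now find the simultaneous Nash equilibrium.
Row's best replies: L→M; R→B.
C's best replies: T→L; M→L; B→L.
Only (M, L) has each player best-responding; Nash payoffs (6, 1).
C's commitment gain: 2 − 1 = 1.

1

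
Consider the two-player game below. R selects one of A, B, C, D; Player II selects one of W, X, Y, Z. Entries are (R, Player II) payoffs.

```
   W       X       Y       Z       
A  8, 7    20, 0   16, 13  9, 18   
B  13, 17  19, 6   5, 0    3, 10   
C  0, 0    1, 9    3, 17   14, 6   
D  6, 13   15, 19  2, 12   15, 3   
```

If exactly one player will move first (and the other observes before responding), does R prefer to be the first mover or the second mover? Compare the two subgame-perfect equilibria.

If R leads: Player II's best replies are A→Z, B→W, C→Y, D→X; R's induced payoffs 9, 13, 3, 15; outcome (D, X), payoffs (15, 19).
If Player II leads: R's best replies are W→B, X→A, Y→A, Z→D; Player II's induced payoffs 17, 0, 13, 3; outcome (B, W), payoffs (13, 17).
R gets 15 moving first and 13 moving second, so R prefers to move first.

first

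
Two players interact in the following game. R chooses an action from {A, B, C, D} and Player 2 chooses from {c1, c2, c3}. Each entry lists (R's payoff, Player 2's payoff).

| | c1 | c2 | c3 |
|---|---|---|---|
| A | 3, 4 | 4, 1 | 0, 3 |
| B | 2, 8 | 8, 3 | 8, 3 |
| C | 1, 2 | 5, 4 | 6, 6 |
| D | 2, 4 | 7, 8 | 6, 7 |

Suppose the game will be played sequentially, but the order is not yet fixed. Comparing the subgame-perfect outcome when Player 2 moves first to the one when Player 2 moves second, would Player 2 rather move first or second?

If R leads: Player 2's best replies are A→c1, B→c1, C→c3, D→c2; R's induced payoffs 3, 2, 6, 7; outcome (D, c2), payoffs (7, 8).
If Player 2 leads: R's best replies are c1→A, c2→B, c3→B; Player 2's induced payoffs 4, 3, 3; outcome (A, c1), payoffs (3, 4).
Player 2 gets 4 moving first and 8 moving second, so Player 2 prefers to move second.

second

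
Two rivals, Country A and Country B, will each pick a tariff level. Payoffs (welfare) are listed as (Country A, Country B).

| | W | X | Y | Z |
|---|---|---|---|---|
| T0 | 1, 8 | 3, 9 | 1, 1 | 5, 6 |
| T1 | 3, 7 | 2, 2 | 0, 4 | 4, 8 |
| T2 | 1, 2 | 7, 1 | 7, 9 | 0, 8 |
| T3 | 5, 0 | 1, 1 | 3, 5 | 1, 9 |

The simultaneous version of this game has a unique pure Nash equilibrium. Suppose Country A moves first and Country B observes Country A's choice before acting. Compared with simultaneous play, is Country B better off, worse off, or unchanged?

unchanged

Country B best-responds to each possible Country A move:
- T0: Country B compares 8, 9, 1, 6 and picks X; Country A would get 3.
- T1: Country B compares 7, 2, 4, 8 and picks Z; Country A would get 4.
- T2: Country B compares 2, 1, 9, 8 and picks Y; Country A would get 7.
- T3: Country B compares 0, 1, 5, 9 and picks Z; Country A would get 1.
Country A's induced payoffs are 3, 4, 7, 1, so Country A commits to T2. Subgame-perfect outcome: (T2, Y) with payoffs (7, 9).
For the simultaneous game, intersect best replies.
Country A's best replies: W→T3; X→T2; Y→T2; Z→T0.
Country B's best replies: T0→X; T1→Z; T2→Y; T3→Z.
The unique mutual best reply is (T2, Y), giving (7, 9).
Country B earns 9 sequentially versus 9 at the Nash outcome: unchanged.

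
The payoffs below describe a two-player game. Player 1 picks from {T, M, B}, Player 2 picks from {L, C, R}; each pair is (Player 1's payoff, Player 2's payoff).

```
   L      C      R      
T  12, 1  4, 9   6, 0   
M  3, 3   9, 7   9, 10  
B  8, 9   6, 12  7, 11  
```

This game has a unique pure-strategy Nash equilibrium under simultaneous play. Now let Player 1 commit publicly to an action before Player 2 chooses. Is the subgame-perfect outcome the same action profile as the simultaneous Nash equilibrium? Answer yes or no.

Player 2 best-responds to each possible Player 1 move:
- T: BR = C, leader payoff 4.
- M: BR = R, leader payoff 9.
- B: BR = C, leader payoff 6.
Among 4, 9, 6, the best is 9 at M. Subgame-perfect outcome: (M, R) with payoffs (9, 10).
Now find the simultaneous Nash equilibrium.
Player 1's best replies: L→T; C→M; R→M.
Player 2's best replies: T→C; M→R; B→C.
Only (M, R) has each player best-responding; Nash payoffs (9, 10).
Sequential outcome (M, R) coincides with the Nash profile (M, R).

yes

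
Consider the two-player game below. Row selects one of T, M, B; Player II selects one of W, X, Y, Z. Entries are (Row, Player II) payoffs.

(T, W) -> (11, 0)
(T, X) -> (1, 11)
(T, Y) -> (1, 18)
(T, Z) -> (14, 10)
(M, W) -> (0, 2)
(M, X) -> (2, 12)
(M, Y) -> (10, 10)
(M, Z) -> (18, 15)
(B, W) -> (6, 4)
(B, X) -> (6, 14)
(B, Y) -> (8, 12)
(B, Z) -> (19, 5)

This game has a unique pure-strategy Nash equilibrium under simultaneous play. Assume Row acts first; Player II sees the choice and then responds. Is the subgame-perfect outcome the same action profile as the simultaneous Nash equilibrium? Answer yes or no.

no

Solve by backward induction (Row leads).
- T → Player II plays Y (best of 0, 11, 18, 10); Row gets 1.
- M → Player II plays Z (best of 2, 12, 10, 15); Row gets 18.
- B → Player II plays X (best of 4, 14, 12, 5); Row gets 6.
Maximizing over 1, 18, 6, Row chooses M. Subgame-perfect outcome: (M, Z) with payoffs (18, 15).
For the simultaneous game, intersect best replies.
Row's best replies: W→T; X→B; Y→M; Z→B.
Player II's best replies: T→Y; M→Z; B→X.
Only (B, X) has each player best-responding; Nash payoffs (6, 14).
Sequential outcome (M, Z) differs from the Nash profile (B, X).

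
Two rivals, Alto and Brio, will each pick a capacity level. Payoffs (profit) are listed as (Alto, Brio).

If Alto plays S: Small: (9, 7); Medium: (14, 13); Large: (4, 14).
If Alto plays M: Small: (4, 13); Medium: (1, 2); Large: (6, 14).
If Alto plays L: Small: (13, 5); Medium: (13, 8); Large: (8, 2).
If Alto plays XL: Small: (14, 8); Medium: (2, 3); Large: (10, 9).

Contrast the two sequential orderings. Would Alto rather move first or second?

second

If Alto leads: Brio's best replies are S→Large, M→Large, L→Medium, XL→Large; Alto's induced payoffs 4, 6, 13, 10; outcome (L, Medium), payoffs (13, 8).
If Brio leads: Alto's best replies are Small→XL, Medium→S, Large→XL; Brio's induced payoffs 8, 13, 9; outcome (S, Medium), payoffs (14, 13).
Alto gets 13 moving first and 14 moving second, so Alto prefers to move second.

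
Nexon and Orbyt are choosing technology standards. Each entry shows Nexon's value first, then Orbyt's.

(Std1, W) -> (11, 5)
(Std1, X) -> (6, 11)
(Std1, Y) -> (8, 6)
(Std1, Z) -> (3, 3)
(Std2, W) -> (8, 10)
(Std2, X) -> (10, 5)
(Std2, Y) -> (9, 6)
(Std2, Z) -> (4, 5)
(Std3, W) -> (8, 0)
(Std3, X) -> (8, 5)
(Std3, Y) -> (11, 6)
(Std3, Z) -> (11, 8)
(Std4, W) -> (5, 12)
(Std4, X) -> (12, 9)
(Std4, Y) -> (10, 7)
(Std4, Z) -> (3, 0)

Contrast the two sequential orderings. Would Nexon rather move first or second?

If Nexon leads: Orbyt's best replies are Std1→X, Std2→W, Std3→Z, Std4→W; Nexon's induced payoffs 6, 8, 11, 5; outcome (Std3, Z), payoffs (11, 8).
If Orbyt leads: Nexon's best replies are W→Std1, X→Std4, Y→Std3, Z→Std3; Orbyt's induced payoffs 5, 9, 6, 8; outcome (Std4, X), payoffs (12, 9).
Nexon gets 11 moving first and 12 moving second, so Nexon prefers to move second.

second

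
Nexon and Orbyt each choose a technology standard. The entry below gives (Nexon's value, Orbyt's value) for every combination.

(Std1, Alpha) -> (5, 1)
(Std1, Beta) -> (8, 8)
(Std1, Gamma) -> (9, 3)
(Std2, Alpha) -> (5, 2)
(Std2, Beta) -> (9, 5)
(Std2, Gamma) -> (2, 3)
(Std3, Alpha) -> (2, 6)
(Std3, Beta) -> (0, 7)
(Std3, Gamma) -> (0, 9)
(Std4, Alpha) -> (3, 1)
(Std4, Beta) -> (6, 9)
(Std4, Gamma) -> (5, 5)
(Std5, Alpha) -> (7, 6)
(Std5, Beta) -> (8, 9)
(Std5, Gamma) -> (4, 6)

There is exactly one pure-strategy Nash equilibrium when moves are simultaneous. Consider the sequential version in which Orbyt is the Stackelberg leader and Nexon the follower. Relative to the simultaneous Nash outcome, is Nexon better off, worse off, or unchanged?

Backward induction with Orbyt moving first.
- Alpha: BR = Std5, leader payoff 6.
- Beta: BR = Std2, leader payoff 5.
- Gamma: BR = Std1, leader payoff 3.
Maximizing over 6, 5, 3, Orbyt chooses Alpha. Subgame-perfect outcome: (Std5, Alpha) with payoffs (7, 6).
Under simultaneous play:
Nexon's best replies: Alpha→Std5; Beta→Std2; Gamma→Std1.
Orbyt's best replies: Std1→Beta; Std2→Beta; Std3→Gamma; Std4→Beta; Std5→Beta.
The unique mutual best reply is (Std2, Beta), giving (9, 5).
Nexon earns 7 sequentially versus 9 at the Nash outcome: worse off.

worse off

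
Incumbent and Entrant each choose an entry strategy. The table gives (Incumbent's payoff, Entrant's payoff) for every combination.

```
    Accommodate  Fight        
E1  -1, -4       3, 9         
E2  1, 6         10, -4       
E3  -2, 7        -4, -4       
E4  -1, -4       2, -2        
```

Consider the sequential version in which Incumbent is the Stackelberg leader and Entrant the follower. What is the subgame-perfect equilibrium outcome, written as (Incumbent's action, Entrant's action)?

(E1, Fight)

Work backward from Entrant's decision.
- E1: Entrant compares -4, 9 and picks Fight; Incumbent would get 3.
- E2: Entrant compares 6, -4 and picks Accommodate; Incumbent would get 1.
- E3: Entrant compares 7, -4 and picks Accommodate; Incumbent would get -2.
- E4: Entrant compares -4, -2 and picks Fight; Incumbent would get 2.
Incumbent's induced payoffs are 3, 1, -2, 2, so Incumbent commits to E1. Subgame-perfect outcome: (E1, Fight) with payoffs (3, 9).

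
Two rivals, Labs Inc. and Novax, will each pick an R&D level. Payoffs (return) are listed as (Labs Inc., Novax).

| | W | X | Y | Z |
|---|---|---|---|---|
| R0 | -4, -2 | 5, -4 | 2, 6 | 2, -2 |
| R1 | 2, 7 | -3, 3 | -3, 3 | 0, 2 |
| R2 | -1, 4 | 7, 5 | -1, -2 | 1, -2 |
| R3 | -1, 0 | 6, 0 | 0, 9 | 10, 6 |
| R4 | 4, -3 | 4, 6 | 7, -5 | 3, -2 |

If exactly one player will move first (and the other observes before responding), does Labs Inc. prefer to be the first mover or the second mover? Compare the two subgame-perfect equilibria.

If Labs Inc. leads: Novax's best replies are R0→Y, R1→W, R2→X, R3→Y, R4→X; Labs Inc.'s induced payoffs 2, 2, 7, 0, 4; outcome (R2, X), payoffs (7, 5).
If Novax leads: Labs Inc.'s best replies are W→R4, X→R2, Y→R4, Z→R3; Novax's induced payoffs -3, 5, -5, 6; outcome (R3, Z), payoffs (10, 6).
Labs Inc. gets 7 moving first and 10 moving second, so Labs Inc. prefers to move second.

second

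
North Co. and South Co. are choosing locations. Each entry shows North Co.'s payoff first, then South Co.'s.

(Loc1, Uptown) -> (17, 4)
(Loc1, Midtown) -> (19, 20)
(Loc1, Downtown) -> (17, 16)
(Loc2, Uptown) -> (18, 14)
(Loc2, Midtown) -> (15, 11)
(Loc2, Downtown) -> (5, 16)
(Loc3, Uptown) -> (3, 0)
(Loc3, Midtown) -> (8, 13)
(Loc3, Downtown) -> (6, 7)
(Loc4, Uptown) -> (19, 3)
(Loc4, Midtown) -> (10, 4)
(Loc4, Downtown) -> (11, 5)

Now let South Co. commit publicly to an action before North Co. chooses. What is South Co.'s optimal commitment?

Backward induction with South Co. moving first.
- Uptown: BR = Loc4, leader payoff 3.
- Midtown: BR = Loc1, leader payoff 20.
- Downtown: BR = Loc1, leader payoff 16.
Maximizing over 3, 20, 16, South Co. chooses Midtown. Subgame-perfect outcome: (Loc1, Midtown) with payoffs (19, 20).

Midtown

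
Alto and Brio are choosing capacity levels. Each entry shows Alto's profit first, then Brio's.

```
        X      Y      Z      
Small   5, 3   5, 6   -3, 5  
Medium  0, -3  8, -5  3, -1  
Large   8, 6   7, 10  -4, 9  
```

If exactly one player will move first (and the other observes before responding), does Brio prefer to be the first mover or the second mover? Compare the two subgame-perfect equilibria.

If Alto leads: Brio's best replies are Small→Y, Medium→Z, Large→Y; Alto's induced payoffs 5, 3, 7; outcome (Large, Y), payoffs (7, 10).
If Brio leads: Alto's best replies are X→Large, Y→Medium, Z→Medium; Brio's induced payoffs 6, -5, -1; outcome (Large, X), payoffs (8, 6).
Brio gets 6 moving first and 10 moving second, so Brio prefers to move second.

second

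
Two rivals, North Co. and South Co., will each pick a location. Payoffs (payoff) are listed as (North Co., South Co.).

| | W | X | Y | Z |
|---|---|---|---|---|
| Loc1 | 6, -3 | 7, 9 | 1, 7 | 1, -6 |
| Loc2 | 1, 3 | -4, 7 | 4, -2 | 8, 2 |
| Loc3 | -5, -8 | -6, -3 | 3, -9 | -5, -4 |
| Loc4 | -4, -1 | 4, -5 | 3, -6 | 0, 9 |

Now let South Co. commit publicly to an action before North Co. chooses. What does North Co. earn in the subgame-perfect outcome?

North Co. best-responds to each possible South Co. move:
- W → North Co. plays Loc1 (best of 6, 1, -5, -4); South Co. gets -3.
- X → North Co. plays Loc1 (best of 7, -4, -6, 4); South Co. gets 9.
- Y → North Co. plays Loc2 (best of 1, 4, 3, 3); South Co. gets -2.
- Z → North Co. plays Loc2 (best of 1, 8, -5, 0); South Co. gets 2.
South Co.'s induced payoffs are -3, 9, -2, 2, so South Co. commits to X. Subgame-perfect outcome: (Loc1, X) with payoffs (7, 9).

7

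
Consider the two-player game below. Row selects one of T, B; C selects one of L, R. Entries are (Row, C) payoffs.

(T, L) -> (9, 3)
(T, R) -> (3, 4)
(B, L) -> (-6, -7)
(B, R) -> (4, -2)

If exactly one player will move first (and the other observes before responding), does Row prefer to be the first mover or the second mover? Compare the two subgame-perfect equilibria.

second

If Row leads: C's best replies are T→R, B→R; Row's induced payoffs 3, 4; outcome (B, R), payoffs (4, -2).
If C leads: Row's best replies are L→T, R→B; C's induced payoffs 3, -2; outcome (T, L), payoffs (9, 3).
Row gets 4 moving first and 9 moving second, so Row prefers to move second.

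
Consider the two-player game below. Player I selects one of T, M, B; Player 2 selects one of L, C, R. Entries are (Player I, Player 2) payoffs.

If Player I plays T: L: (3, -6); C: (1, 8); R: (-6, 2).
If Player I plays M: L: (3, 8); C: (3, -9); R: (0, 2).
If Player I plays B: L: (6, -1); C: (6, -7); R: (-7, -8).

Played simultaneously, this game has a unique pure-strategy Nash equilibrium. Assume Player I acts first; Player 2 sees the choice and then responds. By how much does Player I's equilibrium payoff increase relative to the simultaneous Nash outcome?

0

Player 2 best-responds to each possible Player I move:
- T: Player 2 compares -6, 8, 2 and picks C; Player I would get 1.
- M: Player 2 compares 8, -9, 2 and picks L; Player I would get 3.
- B: Player 2 compares -1, -7, -8 and picks L; Player I would get 6.
Among 1, 3, 6, the best is 6 at B. Subgame-perfect outcome: (B, L) with payoffs (6, -1).
Now find the simultaneous Nash equilibrium.
Player I's best replies: L→B; C→B; R→M.
Player 2's best replies: T→C; M→L; B→L.
The unique mutual best reply is (B, L), giving (6, -1).
Player I's commitment gain: 6 − 6 = 0.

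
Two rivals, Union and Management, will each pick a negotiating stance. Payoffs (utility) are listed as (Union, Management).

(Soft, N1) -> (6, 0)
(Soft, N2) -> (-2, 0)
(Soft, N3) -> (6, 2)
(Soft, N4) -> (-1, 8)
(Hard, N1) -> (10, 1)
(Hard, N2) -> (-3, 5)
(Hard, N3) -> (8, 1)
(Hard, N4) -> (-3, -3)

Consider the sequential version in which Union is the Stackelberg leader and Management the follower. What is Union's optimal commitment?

Work backward from Management's decision.
- Soft: BR = N4, leader payoff -1.
- Hard: BR = N2, leader payoff -3.
Maximizing over -1, -3, Union chooses Soft. Subgame-perfect outcome: (Soft, N4) with payoffs (-1, 8).

Soft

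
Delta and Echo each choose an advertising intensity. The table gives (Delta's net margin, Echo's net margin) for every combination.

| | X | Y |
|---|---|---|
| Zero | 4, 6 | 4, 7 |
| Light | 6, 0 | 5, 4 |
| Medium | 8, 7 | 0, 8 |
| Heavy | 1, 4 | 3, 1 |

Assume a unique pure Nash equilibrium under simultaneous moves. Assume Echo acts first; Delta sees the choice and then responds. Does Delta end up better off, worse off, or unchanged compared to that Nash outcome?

better off

Solve by backward induction (Echo leads).
- X: BR = Medium, leader payoff 7.
- Y: BR = Light, leader payoff 4.
Among 7, 4, the best is 7 at X. Subgame-perfect outcome: (Medium, X) with payoffs (8, 7).
Now find the simultaneous Nash equilibrium.
Delta's best replies: X→Medium; Y→Light.
Echo's best replies: Zero→Y; Light→Y; Medium→Y; Heavy→X.
Only (Light, Y) has each player best-responding; Nash payoffs (5, 4).
Delta earns 8 sequentially versus 5 at the Nash outcome: better off.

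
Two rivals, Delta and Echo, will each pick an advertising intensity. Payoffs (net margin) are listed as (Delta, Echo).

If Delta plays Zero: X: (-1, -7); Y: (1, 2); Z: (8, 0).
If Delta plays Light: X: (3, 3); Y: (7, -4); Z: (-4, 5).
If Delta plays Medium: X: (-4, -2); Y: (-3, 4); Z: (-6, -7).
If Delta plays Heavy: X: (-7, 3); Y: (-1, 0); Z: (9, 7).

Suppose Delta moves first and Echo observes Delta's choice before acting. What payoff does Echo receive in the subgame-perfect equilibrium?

Work backward from Echo's decision.
- Zero: BR = Y, leader payoff 1.
- Light: BR = Z, leader payoff -4.
- Medium: BR = Y, leader payoff -3.
- Heavy: BR = Z, leader payoff 9.
Among 1, -4, -3, 9, the best is 9 at Heavy. Subgame-perfect outcome: (Heavy, Z) with payoffs (9, 7).

7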